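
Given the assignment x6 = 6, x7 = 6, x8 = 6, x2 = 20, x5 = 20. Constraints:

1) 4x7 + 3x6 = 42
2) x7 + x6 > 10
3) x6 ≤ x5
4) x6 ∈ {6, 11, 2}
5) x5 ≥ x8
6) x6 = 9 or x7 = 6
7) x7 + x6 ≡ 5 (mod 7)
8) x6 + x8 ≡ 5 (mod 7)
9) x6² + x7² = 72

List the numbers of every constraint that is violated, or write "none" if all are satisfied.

Yes — all constraints hold.

1) 4x7 + 3x6 = 4(6) + 3(6) = 42  OK
2) x7 + x6 = 6 + 6 = 12; 12 > 10  OK
3) x6 = 6, x5 = 20; 6 ≤ 20  OK
4) x6 = 6 is in {6, 11, 2}  OK
5) x5 = 20, x8 = 6; 20 ≥ 6  OK
6) x6 = 6 ≠ 9, but x7 = 6 = 6 (second disjunct)  OK
7) x7 + x6 = 12; 12 mod 7 = 5  OK
8) x6 + x8 = 12; 12 mod 7 = 5  OK
9) x6² + x7² = 6² + 6² = 36 + 36 = 72  OK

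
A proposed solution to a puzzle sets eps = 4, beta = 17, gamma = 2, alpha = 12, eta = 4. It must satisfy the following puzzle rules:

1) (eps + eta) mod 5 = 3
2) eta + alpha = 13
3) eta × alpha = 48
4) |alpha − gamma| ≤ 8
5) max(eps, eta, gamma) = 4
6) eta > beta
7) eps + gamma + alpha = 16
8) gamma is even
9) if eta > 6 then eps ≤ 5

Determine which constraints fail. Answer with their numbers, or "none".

Constraints 2, 4, 6, and 7 are violated.

1) eps + eta = 8; 8 mod 5 = 3  OK
2) eta + alpha = 4 + 12 = 16, not 13  FAIL
3) eta × alpha = 4 × 12 = 48  OK
4) |12 − 2| = 10; 10 > 8, exceeds bound 8  FAIL
5) max(4, 4, 2) = 4  OK
6) eta = 4, beta = 17; 4 ≤ 17 (want >)  FAIL
7) eps + gamma + alpha = 4 + 2 + 12 = 18, not 16  FAIL
8) gamma = 2 is even  OK
9) eta = 4, not > 6; antecedent false, conditional vacuously true  OK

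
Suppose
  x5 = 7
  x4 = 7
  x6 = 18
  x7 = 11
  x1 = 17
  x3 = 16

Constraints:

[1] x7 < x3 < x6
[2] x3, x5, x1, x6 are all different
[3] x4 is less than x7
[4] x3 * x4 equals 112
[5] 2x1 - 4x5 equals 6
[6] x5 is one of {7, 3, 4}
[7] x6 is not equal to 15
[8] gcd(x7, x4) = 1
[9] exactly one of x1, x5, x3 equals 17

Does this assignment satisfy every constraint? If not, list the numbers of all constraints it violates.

Yes — all constraints hold.

[1] values 11 < 16 < 18 — holds.
[2] values 16, 7, 17, 18 are pairwise distinct — holds.
[3] x4 = 7, x7 = 11; 7 < 11 — holds.
[4] x3 * x4 = 16 * 7 = 112 — holds.
[5] 2x1 - 4x5 = 2(17) - 4(7) = 6 — holds.
[6] x5 = 7 is in {7, 3, 4} — holds.
[7] x6 = 18, and 18 ≠ 15 — holds.
[8] gcd(11, 7) = 1 — holds.
[9] x1=17, x5=7, x3=16; 1 of them equals 17 — holds.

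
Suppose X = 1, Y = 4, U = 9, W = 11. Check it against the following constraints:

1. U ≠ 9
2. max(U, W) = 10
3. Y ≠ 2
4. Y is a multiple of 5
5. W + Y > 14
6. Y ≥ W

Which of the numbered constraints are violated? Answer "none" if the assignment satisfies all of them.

1. U = 9, but 9 is required to differ  false
2. max(9, 11) = 11, not 10  false
3. Y = 4, and 4 ≠ 2  true
4. 4 = 5×0 + 4, so 5 does not divide 4  false
5. W + Y = 11 + 4 = 15; 15 > 14  true
6. Y = 4, W = 11; 4 < 11 (want ≥)  false

Violated: 1, 2, 4, 6.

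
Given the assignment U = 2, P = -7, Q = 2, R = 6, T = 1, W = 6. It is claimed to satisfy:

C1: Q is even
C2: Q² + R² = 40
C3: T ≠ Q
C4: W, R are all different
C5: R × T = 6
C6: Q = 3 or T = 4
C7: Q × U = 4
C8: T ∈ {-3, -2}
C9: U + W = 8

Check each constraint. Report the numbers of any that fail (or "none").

C1: Q = 2 is even  ✓
C2: Q² + R² = 2² + 6² = 4 + 36 = 40  ✓
C3: T = 1, Q = 2; distinct  ✓
C4: W = R = 6, not all different  ✗
C5: R × T = 6 × 1 = 6  ✓
C6: Q = 2 ≠ 3 and T = 1 ≠ 4; both disjuncts false  ✗
C7: Q × U = 2 × 2 = 4  ✓
C8: T = 1 is not in {-3, -2}  ✗
C9: U + W = 2 + 6 = 8  ✓

The assignment fails constraints 4, 6, and 8.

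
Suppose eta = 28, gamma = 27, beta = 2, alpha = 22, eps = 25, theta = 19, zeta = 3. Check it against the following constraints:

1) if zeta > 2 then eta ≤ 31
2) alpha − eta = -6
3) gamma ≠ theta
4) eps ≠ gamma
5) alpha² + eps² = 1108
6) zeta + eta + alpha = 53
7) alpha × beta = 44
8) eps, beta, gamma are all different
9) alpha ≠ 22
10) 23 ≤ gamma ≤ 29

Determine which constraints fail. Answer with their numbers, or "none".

1) zeta = 3 > 2, so we need eta ≤ 31; eta = 28 ≤ 31  yes
2) alpha − eta = 22 − 28 = -6  yes
3) gamma = 27, theta = 19; distinct  yes
4) eps = 25, gamma = 27; distinct  yes
5) alpha² + eps² = 22² + 25² = 484 + 625 = 1109, not 1108  no
6) zeta + eta + alpha = 3 + 28 + 22 = 53  yes
7) alpha × beta = 22 × 2 = 44  yes
8) values 25, 2, 27 are pairwise distinct  yes
9) alpha = 22, but 22 is required to differ  no
10) gamma = 27 lies in [23, 29]  yes

The assignment fails constraints 5 and 9.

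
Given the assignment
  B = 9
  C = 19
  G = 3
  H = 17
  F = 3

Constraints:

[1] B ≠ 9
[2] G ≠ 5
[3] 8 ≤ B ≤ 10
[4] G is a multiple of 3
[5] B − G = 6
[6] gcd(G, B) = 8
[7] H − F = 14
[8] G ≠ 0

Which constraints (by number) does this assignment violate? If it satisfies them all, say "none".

Violated: 1 and 6.

[1] B = 9, but 9 is required to differ — violated.
[2] G = 3, and 3 ≠ 5 — satisfied.
[3] B = 9 lies in [8, 10] — satisfied.
[4] 3 / 3 = 1, so 3 divides 3 — satisfied.
[5] B − G = 9 − 3 = 6 — satisfied.
[6] gcd(3, 9) = 3, not 8 — violated.
[7] H − F = 17 − 3 = 14 — satisfied.
[8] G = 3, and 3 ≠ 0 — satisfied.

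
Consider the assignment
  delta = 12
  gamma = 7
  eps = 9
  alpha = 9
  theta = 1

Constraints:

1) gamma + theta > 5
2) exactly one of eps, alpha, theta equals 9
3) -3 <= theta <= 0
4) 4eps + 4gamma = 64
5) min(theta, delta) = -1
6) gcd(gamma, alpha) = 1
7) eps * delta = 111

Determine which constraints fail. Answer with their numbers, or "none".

The assignment fails constraints 2, 3, 5, and 7.

1) gamma + theta = 7 + 1 = 8; 8 > 5 — OK.
2) eps=9, alpha=9, theta=1; 2 of them equal 9, not exactly one — violated.
3) theta = 1 is outside [-3, 0] — violated.
4) 4eps + 4gamma = 4(9) + 4(7) = 64 — OK.
5) min(1, 12) = 1, not -1 — violated.
6) gcd(7, 9) = 1 — OK.
7) eps * delta = 9 * 12 = 108, not 111 — violated.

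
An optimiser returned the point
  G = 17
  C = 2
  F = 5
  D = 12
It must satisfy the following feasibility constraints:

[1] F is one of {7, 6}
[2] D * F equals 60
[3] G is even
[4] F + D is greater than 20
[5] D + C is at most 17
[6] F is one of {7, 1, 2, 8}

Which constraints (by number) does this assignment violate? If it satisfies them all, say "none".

[1] F = 5 is not in {7, 6} — fails.
[2] D * F = 12 * 5 = 60 — holds.
[3] G = 17 is odd — fails.
[4] F + D = 5 + 12 = 17; 17 ≤ 20, bound 20 not met — fails.
[5] D + C = 12 + 2 = 14; 14 ≤ 17 — holds.
[6] F = 5 is not in {7, 1, 2, 8} — fails.

The assignment fails constraints 1, 3, 4, and 6.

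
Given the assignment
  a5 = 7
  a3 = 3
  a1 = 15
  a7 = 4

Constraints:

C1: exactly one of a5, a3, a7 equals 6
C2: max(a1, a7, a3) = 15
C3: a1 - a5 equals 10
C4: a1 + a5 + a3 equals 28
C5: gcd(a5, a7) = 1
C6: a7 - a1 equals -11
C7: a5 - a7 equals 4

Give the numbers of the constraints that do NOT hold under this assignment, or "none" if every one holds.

Constraints 1, 3, 4, and 7 do not hold.

C1: a5=7, a3=3, a7=4; 0 of them equal 6, not exactly one  ✘
C2: max(15, 4, 3) = 15  ✔
C3: a1 - a5 = 15 - 7 = 8, not 10  ✘
C4: a1 + a5 + a3 = 15 + 7 + 3 = 25, not 28  ✘
C5: gcd(7, 4) = 1  ✔
C6: a7 - a1 = 4 - 15 = -11  ✔
C7: a5 - a7 = 7 - 4 = 3, not 4  ✘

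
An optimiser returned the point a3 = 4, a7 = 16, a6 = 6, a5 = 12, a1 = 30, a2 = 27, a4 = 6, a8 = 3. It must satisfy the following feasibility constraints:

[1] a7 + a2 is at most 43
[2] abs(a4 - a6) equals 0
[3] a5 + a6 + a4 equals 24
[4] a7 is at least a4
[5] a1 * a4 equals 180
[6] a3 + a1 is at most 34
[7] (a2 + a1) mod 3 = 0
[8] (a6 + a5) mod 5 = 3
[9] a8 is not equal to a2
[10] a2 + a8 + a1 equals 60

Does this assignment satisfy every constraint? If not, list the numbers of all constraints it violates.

All constraints are satisfied.

[1] a7 + a2 = 16 + 27 = 43; 43 ≤ 43 — satisfied.
[2] abs(6 - 6) = 0 — satisfied.
[3] a5 + a6 + a4 = 12 + 6 + 6 = 24 — satisfied.
[4] a7 = 16, a4 = 6; 16 ≥ 6 — satisfied.
[5] a1 * a4 = 30 * 6 = 180 — satisfied.
[6] a3 + a1 = 4 + 30 = 34; 34 ≤ 34 — satisfied.
[7] a2 + a1 = 57; 57 mod 3 = 0 — satisfied.
[8] a6 + a5 = 18; 18 mod 5 = 3 — satisfied.
[9] a8 = 3, a2 = 27; distinct — satisfied.
[10] a2 + a8 + a1 = 27 + 3 + 30 = 60 — satisfied.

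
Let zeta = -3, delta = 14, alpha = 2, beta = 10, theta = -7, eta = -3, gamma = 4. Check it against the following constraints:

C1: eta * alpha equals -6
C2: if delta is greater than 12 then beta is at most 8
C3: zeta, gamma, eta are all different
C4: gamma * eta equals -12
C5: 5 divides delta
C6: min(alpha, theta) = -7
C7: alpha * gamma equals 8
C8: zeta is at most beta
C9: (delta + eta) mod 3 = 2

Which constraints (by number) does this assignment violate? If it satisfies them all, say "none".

No — constraints 2, 3, and 5 are not satisfied.

C1: eta * alpha = -3 * 2 = -6 — holds.
C2: delta = 14 > 12, so we need beta ≤ 8; but beta = 10 > 8 — fails.
C3: zeta = eta = -3, not all different — fails.
C4: gamma * eta = 4 * (-3) = -12 — holds.
C5: 14 = 5*2 + 4, so 5 does not divide 14 — fails.
C6: min(2, -7) = -7 — holds.
C7: alpha * gamma = 2 * 4 = 8 — holds.
C8: zeta = -3, beta = 10; -3 ≤ 10 — holds.
C9: delta + eta = 11; 11 mod 3 = 2 — holds.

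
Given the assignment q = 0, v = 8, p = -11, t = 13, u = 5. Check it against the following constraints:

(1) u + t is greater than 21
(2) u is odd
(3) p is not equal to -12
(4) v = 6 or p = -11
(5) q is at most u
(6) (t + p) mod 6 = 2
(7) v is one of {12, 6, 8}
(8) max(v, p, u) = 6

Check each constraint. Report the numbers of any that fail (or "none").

No — constraints 1, 8 are not satisfied.

(1) u + t = 5 + 13 = 18; 18 ≤ 21, bound 21 not met  ✗
(2) u = 5 is odd  ✓
(3) p = -11, and -11 ≠ -12  ✓
(4) v = 8 ≠ 6, but p = -11 = -11 (second disjunct)  ✓
(5) q = 0, u = 5; 0 ≤ 5  ✓
(6) t + p = 2; 2 mod 6 = 2  ✓
(7) v = 8 is in {12, 6, 8}  ✓
(8) max(8, -11, 5) = 8, not 6  ✗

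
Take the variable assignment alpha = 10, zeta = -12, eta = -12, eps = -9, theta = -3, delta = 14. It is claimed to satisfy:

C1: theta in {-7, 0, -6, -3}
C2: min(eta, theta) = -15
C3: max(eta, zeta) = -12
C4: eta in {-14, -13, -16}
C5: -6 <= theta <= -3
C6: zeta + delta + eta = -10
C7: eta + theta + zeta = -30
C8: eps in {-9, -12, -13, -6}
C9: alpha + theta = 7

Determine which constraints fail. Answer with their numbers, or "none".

Violated: 2, 4, 7.

C1: theta = -3 is in {-7, 0, -6, -3} — satisfied.
C2: min(-12, -3) = -12, not -15 — violated.
C3: max(-12, -12) = -12 — satisfied.
C4: eta = -12 is not in {-14, -13, -16} — violated.
C5: theta = -3 lies in [-6, -3] — satisfied.
C6: zeta + delta + eta = -12 + 14 + (-12) = -10 — satisfied.
C7: eta + theta + zeta = -12 + (-3) + (-12) = -27, not -30 — violated.
C8: eps = -9 is in {-9, -12, -13, -6} — satisfied.
C9: alpha + theta = 10 + (-3) = 7 — satisfied.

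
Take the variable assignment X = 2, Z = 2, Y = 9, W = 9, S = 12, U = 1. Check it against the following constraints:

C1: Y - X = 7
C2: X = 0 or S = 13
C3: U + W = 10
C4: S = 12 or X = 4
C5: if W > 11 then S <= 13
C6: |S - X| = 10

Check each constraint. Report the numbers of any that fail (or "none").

C1: Y - X = 9 - 2 = 7  ✔
C2: X = 2 ≠ 0 and S = 12 ≠ 13; both disjuncts false  ✘
C3: U + W = 1 + 9 = 10  ✔
C4: S = 12 = 12 (first disjunct)  ✔
C5: W = 9, not > 11; antecedent false, conditional vacuously true  ✔
C6: |12 - 2| = 10  ✔

Violated: 2.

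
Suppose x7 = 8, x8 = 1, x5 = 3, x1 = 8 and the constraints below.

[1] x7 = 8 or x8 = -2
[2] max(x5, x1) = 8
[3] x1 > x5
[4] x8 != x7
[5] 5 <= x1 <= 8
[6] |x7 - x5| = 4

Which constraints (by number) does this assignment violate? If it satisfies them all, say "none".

[1] x7 = 8 = 8 (first disjunct)  OK
[2] max(3, 8) = 8  OK
[3] x1 = 8, x5 = 3; 8 > 3  OK
[4] x8 = 1, x7 = 8; distinct  OK
[5] x1 = 8 lies in [5, 8]  OK
[6] |8 - 3| = 5, not 4  FAIL

Constraint 6 is violated.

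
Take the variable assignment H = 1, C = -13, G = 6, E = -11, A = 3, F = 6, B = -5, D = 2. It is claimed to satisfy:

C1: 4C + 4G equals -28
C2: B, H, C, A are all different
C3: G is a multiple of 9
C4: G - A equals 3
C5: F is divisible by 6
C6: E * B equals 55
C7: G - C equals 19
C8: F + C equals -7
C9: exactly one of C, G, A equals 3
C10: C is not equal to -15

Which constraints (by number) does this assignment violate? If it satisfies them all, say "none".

The assignment fails constraint 3.

C1: 4C + 4G = 4(-13) + 4(6) = -28  holds
C2: values -5, 1, -13, 3 are pairwise distinct  holds
C3: 6 = 9*0 + 6, so 9 does not divide 6  fails
C4: G - A = 6 - 3 = 3  holds
C5: 6 / 6 = 1, so 6 divides 6  holds
C6: E * B = -11 * (-5) = 55  holds
C7: G - C = 6 - (-13) = 19  holds
C8: F + C = 6 + (-13) = -7  holds
C9: C=-13, G=6, A=3; 1 of them equals 3  holds
C10: C = -13, and -13 ≠ -15  holds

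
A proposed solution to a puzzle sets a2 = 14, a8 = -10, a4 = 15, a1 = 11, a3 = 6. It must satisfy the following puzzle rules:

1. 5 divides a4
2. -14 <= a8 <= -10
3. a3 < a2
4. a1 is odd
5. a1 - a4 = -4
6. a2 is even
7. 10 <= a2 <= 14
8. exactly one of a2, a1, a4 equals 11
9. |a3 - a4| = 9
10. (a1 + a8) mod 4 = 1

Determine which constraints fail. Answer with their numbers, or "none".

The assignment satisfies every constraint.

1. 15 / 5 = 3, so 5 divides 15 — OK.
2. a8 = -10 lies in [-14, -10] — OK.
3. a3 = 6, a2 = 14; 6 < 14 — OK.
4. a1 = 11 is odd — OK.
5. a1 - a4 = 11 - 15 = -4 — OK.
6. a2 = 14 is even — OK.
7. a2 = 14 lies in [10, 14] — OK.
8. a2=14, a1=11, a4=15; 1 of them equals 11 — OK.
9. |6 - 15| = 9 — OK.
10. a1 + a8 = 1; 1 mod 4 = 1 — OK.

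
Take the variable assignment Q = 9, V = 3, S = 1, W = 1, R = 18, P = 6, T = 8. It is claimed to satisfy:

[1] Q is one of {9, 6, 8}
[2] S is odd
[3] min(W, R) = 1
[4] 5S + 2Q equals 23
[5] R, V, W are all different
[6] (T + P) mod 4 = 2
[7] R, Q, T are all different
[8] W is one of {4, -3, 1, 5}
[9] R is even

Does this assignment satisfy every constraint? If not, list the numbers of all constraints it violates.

[1] Q = 9 is in {9, 6, 8} — satisfied.
[2] S = 1 is odd — satisfied.
[3] min(1, 18) = 1 — satisfied.
[4] 5S + 2Q = 5(1) + 2(9) = 23 — satisfied.
[5] values 18, 3, 1 are pairwise distinct — satisfied.
[6] T + P = 14; 14 mod 4 = 2 — satisfied.
[7] values 18, 9, 8 are pairwise distinct — satisfied.
[8] W = 1 is in {4, -3, 1, 5} — satisfied.
[9] R = 18 is even — satisfied.

All constraints are satisfied.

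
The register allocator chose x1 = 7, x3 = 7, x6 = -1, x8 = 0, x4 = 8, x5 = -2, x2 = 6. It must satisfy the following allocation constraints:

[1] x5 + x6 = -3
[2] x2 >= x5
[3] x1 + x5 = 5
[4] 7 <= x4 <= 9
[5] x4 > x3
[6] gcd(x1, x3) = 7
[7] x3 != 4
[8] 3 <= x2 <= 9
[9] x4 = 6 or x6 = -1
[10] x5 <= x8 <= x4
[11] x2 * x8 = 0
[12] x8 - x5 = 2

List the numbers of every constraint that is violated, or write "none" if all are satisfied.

Yes — all constraints hold.

[1] x5 + x6 = -2 + (-1) = -3  ✔
[2] x2 = 6, x5 = -2; 6 ≥ -2  ✔
[3] x1 + x5 = 7 + (-2) = 5  ✔
[4] x4 = 8 lies in [7, 9]  ✔
[5] x4 = 8, x3 = 7; 8 > 7  ✔
[6] gcd(7, 7) = 7  ✔
[7] x3 = 7, and 7 ≠ 4  ✔
[8] x2 = 6 lies in [3, 9]  ✔
[9] x4 = 8 ≠ 6, but x6 = -1 = -1 (second disjunct)  ✔
[10] values -2 <= 0 <= 8  ✔
[11] x2 * x8 = 6 * 0 = 0  ✔
[12] x8 - x5 = 0 - (-2) = 2  ✔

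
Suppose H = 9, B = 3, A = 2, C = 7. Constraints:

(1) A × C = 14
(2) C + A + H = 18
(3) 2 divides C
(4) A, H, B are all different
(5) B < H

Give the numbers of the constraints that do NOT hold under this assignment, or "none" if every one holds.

Violated: 3.

(1) A × C = 2 × 7 = 14 — satisfied.
(2) C + A + H = 7 + 2 + 9 = 18 — satisfied.
(3) 7 = 2×3 + 1, so 2 does not divide 7 — violated.
(4) values 2, 9, 3 are pairwise distinct — satisfied.
(5) B = 3, H = 9; 3 < 9 — satisfied.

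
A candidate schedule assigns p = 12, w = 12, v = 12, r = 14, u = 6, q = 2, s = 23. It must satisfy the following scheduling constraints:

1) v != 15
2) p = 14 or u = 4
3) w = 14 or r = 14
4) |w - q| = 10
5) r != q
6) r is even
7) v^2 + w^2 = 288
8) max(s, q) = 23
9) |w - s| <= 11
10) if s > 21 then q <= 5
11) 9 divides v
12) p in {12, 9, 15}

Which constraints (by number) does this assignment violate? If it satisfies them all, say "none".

Violated: 2 and 11.

1) v = 12, and 12 ≠ 15 — holds.
2) p = 12 ≠ 14 and u = 6 ≠ 4; both disjuncts false — fails.
3) w = 12 ≠ 14, but r = 14 = 14 (second disjunct) — holds.
4) |12 - 2| = 10 — holds.
5) r = 14, q = 2; distinct — holds.
6) r = 14 is even — holds.
7) v^2 + w^2 = 12^2 + 12^2 = 144 + 144 = 288 — holds.
8) max(23, 2) = 23 — holds.
9) |12 - 23| = 11; 11 ≤ 11 — holds.
10) s = 23 > 21, so we need q ≤ 5; q = 2 ≤ 5 — holds.
11) 12 = 9*1 + 3, so 9 does not divide 12 — fails.
12) p = 12 is in {12, 9, 15} — holds.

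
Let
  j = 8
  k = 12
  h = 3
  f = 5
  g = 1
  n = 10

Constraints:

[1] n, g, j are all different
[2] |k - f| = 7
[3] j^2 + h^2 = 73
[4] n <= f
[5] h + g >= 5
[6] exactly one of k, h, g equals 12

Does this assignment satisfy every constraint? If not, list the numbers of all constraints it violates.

[1] values 10, 1, 8 are pairwise distinct — OK.
[2] |12 - 5| = 7 — OK.
[3] j^2 + h^2 = 8^2 + 3^2 = 64 + 9 = 73 — OK.
[4] n = 10, f = 5; 10 > 5 (want ≤) — violated.
[5] h + g = 3 + 1 = 4; 4 < 5, bound 5 not met — violated.
[6] k=12, h=3, g=1; 1 of them equals 12 — OK.

No — constraints 4 and 5 are not satisfied.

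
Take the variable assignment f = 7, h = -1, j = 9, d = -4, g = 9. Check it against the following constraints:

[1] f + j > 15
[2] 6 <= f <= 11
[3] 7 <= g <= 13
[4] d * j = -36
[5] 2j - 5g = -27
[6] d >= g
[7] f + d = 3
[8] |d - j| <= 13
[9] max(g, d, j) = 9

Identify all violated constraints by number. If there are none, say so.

Constraint 6 does not hold.

[1] f + j = 7 + 9 = 16; 16 > 15  OK
[2] f = 7 lies in [6, 11]  OK
[3] g = 9 lies in [7, 13]  OK
[4] d * j = -4 * 9 = -36  OK
[5] 2j - 5g = 2(9) - 5(9) = -27  OK
[6] d = -4, g = 9; -4 < 9 (want ≥)  FAIL
[7] f + d = 7 + (-4) = 3  OK
[8] |-4 - 9| = 13; 13 ≤ 13  OK
[9] max(9, -4, 9) = 9  OK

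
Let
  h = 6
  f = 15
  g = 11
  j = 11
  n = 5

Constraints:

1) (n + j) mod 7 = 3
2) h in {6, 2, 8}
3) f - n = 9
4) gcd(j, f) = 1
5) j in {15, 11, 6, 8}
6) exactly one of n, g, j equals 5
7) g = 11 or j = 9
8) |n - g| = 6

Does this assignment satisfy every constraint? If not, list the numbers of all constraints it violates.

Constraints 1, 3 do not hold.

1) n + j = 16; 16 mod 7 = 2, not 3  ✘
2) h = 6 is in {6, 2, 8}  ✔
3) f - n = 15 - 5 = 10, not 9  ✘
4) gcd(11, 15) = 1  ✔
5) j = 11 is in {15, 11, 6, 8}  ✔
6) n=5, g=11, j=11; 1 of them equals 5  ✔
7) g = 11 = 11 (first disjunct)  ✔
8) |5 - 11| = 6  ✔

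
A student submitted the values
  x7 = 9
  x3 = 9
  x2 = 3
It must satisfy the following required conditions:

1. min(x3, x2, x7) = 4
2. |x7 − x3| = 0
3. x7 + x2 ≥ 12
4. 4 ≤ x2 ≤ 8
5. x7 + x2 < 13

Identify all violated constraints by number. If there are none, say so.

Constraints 1, 4 are violated.

1. min(9, 3, 9) = 3, not 4 — violated.
2. |9 − 9| = 0 — satisfied.
3. x7 + x2 = 9 + 3 = 12; 12 ≥ 12 — satisfied.
4. x2 = 3 is outside [4, 8] — violated.
5. x7 + x2 = 9 + 3 = 12; 12 < 13 — satisfied.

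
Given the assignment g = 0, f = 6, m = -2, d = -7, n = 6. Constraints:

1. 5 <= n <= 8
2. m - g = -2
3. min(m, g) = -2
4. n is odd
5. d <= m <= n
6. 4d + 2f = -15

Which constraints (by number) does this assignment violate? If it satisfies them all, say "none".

1. n = 6 lies in [5, 8]  ✔
2. m - g = -2 - 0 = -2  ✔
3. min(-2, 0) = -2  ✔
4. n = 6 is even  ✘
5. values -7 <= -2 <= 6  ✔
6. 4d + 2f = 4(-7) + 2(6) = -16, not -15  ✘

Constraints 4 and 6 are violated.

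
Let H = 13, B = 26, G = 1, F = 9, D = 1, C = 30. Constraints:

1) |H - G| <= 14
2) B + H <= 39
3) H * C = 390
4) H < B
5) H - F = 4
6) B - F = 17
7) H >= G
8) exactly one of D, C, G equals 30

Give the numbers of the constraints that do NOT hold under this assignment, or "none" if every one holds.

1) |13 - 1| = 12; 12 ≤ 14 — OK.
2) B + H = 26 + 13 = 39; 39 ≤ 39 — OK.
3) H * C = 13 * 30 = 390 — OK.
4) H = 13, B = 26; 13 < 26 — OK.
5) H - F = 13 - 9 = 4 — OK.
6) B - F = 26 - 9 = 17 — OK.
7) H = 13, G = 1; 13 ≥ 1 — OK.
8) D=1, C=30, G=1; 1 of them equals 30 — OK.

No violations.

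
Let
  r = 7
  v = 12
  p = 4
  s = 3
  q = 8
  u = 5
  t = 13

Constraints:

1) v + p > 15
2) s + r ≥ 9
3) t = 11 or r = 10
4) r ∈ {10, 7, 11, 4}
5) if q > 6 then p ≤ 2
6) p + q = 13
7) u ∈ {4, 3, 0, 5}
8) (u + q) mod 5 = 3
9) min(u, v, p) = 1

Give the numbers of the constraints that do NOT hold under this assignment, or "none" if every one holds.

Constraints 3, 5, 6, and 9 are violated.

1) v + p = 12 + 4 = 16; 16 > 15 — satisfied.
2) s + r = 3 + 7 = 10; 10 ≥ 9 — satisfied.
3) t = 13 ≠ 11 and r = 7 ≠ 10; both disjuncts false — violated.
4) r = 7 is in {10, 7, 11, 4} — satisfied.
5) q = 8 > 6, so we need p ≤ 2; but p = 4 > 2 — violated.
6) p + q = 4 + 8 = 12, not 13 — violated.
7) u = 5 is in {4, 3, 0, 5} — satisfied.
8) u + q = 13; 13 mod 5 = 3 — satisfied.
9) min(5, 12, 4) = 4, not 1 — violated.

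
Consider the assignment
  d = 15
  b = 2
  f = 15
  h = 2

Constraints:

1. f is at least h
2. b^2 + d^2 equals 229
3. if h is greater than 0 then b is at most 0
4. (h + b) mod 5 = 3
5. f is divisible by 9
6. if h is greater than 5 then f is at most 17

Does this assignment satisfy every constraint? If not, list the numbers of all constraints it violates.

No — constraints 3, 4, 5 are not satisfied.

1. f = 15, h = 2; 15 ≥ 2 — satisfied.
2. b^2 + d^2 = 2^2 + 15^2 = 4 + 225 = 229 — satisfied.
3. h = 2 > 0, so we need b ≤ 0; but b = 2 > 0 — violated.
4. h + b = 4; 4 mod 5 = 4, not 3 — violated.
5. 15 = 9*1 + 6, so 9 does not divide 15 — violated.
6. h = 2, not > 5; antecedent false, conditional vacuously true — satisfied.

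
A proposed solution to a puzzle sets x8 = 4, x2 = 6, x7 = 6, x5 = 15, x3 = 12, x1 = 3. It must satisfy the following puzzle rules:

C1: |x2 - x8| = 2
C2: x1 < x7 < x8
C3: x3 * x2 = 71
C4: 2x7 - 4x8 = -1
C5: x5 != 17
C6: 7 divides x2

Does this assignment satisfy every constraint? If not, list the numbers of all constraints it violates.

The assignment fails constraints 2, 3, 4, and 6.

C1: |6 - 4| = 2 — OK.
C2: values 3, 6, 4; x7 = 6 is not < x8 = 4 — violated.
C3: x3 * x2 = 12 * 6 = 72, not 71 — violated.
C4: 2x7 - 4x8 = 2(6) - 4(4) = -4, not -1 — violated.
C5: x5 = 15, and 15 ≠ 17 — OK.
C6: 6 = 7*0 + 6, so 7 does not divide 6 — violated.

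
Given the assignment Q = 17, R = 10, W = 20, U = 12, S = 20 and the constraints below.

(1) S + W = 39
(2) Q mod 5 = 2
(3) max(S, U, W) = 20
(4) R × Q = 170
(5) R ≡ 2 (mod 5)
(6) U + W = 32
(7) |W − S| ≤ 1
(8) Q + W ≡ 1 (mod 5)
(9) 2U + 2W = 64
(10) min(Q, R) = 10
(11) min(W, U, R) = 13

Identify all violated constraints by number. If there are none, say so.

The assignment fails constraints 1, 5, 8, 11.

(1) S + W = 20 + 20 = 40, not 39 — does not hold.
(2) 17 mod 5 = 2 — holds.
(3) max(20, 12, 20) = 20 — holds.
(4) R × Q = 10 × 17 = 170 — holds.
(5) 10 mod 5 = 0, not 2 — does not hold.
(6) U + W = 12 + 20 = 32 — holds.
(7) |20 − 20| = 0; 0 ≤ 1 — holds.
(8) Q + W = 37; 37 mod 5 = 2, not 1 — does not hold.
(9) 2U + 2W = 2(12) + 2(20) = 64 — holds.
(10) min(17, 10) = 10 — holds.
(11) min(20, 12, 10) = 10, not 13 — does not hold.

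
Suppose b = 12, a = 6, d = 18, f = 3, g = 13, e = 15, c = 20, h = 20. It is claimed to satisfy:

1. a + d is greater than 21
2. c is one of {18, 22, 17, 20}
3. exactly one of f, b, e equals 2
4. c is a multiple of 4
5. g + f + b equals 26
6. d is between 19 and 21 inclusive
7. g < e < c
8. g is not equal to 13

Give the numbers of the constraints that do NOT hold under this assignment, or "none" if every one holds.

Violated: 3, 5, 6, and 8.

1. a + d = 6 + 18 = 24; 24 > 21 — satisfied.
2. c = 20 is in {18, 22, 17, 20} — satisfied.
3. f=3, b=12, e=15; 0 of them equal 2, not exactly one — violated.
4. 20 / 4 = 5, so 4 divides 20 — satisfied.
5. g + f + b = 13 + 3 + 12 = 28, not 26 — violated.
6. d = 18 is outside [19, 21] — violated.
7. values 13 < 15 < 20 — satisfied.
8. g = 13, but 13 is required to differ — violated.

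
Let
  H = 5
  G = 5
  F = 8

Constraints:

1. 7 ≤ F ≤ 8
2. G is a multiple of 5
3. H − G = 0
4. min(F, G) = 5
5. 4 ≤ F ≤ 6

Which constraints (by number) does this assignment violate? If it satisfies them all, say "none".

Violated: 5.

1. F = 8 lies in [7, 8] — OK.
2. 5 / 5 = 1, so 5 divides 5 — OK.
3. H − G = 5 − 5 = 0 — OK.
4. min(8, 5) = 5 — OK.
5. F = 8 is outside [4, 6] — violated.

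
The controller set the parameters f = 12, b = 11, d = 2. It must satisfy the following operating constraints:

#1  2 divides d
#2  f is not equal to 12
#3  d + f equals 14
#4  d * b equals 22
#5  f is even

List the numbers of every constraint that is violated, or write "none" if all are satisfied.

#1 2 / 2 = 1, so 2 divides 2  true
#2 f = 12, but 12 is required to differ  false
#3 d + f = 2 + 12 = 14  true
#4 d * b = 2 * 11 = 22  true
#5 f = 12 is even  true

Constraint 2 does not hold.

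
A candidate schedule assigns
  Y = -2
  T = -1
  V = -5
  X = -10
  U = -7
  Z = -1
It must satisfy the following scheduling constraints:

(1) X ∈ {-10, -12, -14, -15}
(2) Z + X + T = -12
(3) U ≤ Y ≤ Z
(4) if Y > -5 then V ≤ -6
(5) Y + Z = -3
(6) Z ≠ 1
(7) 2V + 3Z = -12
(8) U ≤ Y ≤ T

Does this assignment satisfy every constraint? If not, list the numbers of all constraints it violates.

(1) X = -10 is in {-10, -12, -14, -15} — holds.
(2) Z + X + T = -1 + (-10) + (-1) = -12 — holds.
(3) values -7 ≤ -2 ≤ -1 — holds.
(4) Y = -2 > -5, so we need V ≤ -6; but V = -5 > -6 — does not hold.
(5) Y + Z = -2 + (-1) = -3 — holds.
(6) Z = -1, and -1 ≠ 1 — holds.
(7) 2V + 3Z = 2(-5) + 3(-1) = -13, not -12 — does not hold.
(8) values -7 ≤ -2 ≤ -1 — holds.

No — constraints 4 and 7 are not satisfied.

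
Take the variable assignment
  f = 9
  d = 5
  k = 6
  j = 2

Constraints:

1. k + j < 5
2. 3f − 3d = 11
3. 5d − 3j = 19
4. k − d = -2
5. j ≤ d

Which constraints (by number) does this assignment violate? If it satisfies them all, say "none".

1. k + j = 6 + 2 = 8; 8 ≥ 5, bound 5 not met — does not hold.
2. 3f − 3d = 3(9) − 3(5) = 12, not 11 — does not hold.
3. 5d − 3j = 5(5) − 3(2) = 19 — holds.
4. k − d = 6 − 5 = 1, not -2 — does not hold.
5. j = 2, d = 5; 2 ≤ 5 — holds.

Violated: 1, 2, 4.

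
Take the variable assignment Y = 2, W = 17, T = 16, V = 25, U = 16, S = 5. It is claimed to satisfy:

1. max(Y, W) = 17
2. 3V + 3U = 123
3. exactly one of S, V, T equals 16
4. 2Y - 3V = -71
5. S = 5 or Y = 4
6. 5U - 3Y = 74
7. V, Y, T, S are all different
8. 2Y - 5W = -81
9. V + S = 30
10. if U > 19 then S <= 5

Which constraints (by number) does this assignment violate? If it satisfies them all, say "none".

The assignment satisfies every constraint.

1. max(2, 17) = 17 — holds.
2. 3V + 3U = 3(25) + 3(16) = 123 — holds.
3. S=5, V=25, T=16; 1 of them equals 16 — holds.
4. 2Y - 3V = 2(2) - 3(25) = -71 — holds.
5. S = 5 = 5 (first disjunct) — holds.
6. 5U - 3Y = 5(16) - 3(2) = 74 — holds.
7. values 25, 2, 16, 5 are pairwise distinct — holds.
8. 2Y - 5W = 2(2) - 5(17) = -81 — holds.
9. V + S = 25 + 5 = 30 — holds.
10. U = 16, not > 19; antecedent false, conditional vacuously true — holds.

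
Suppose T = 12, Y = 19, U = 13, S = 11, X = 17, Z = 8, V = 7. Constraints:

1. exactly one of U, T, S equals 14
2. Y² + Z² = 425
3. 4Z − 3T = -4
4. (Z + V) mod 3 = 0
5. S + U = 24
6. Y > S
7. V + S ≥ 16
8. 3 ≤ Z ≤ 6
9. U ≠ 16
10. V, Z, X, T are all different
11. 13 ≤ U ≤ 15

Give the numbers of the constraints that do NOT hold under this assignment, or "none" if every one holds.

Constraints 1, 8 are violated.

1. U=13, T=12, S=11; 0 of them equal 14, not exactly one — violated.
2. Y² + Z² = 19² + 8² = 361 + 64 = 425 — satisfied.
3. 4Z − 3T = 4(8) − 3(12) = -4 — satisfied.
4. Z + V = 15; 15 mod 3 = 0 — satisfied.
5. S + U = 11 + 13 = 24 — satisfied.
6. Y = 19, S = 11; 19 > 11 — satisfied.
7. V + S = 7 + 11 = 18; 18 ≥ 16 — satisfied.
8. Z = 8 is outside [3, 6] — violated.
9. U = 13, and 13 ≠ 16 — satisfied.
10. values 7, 8, 17, 12 are pairwise distinct — satisfied.
11. U = 13 lies in [13, 15] — satisfied.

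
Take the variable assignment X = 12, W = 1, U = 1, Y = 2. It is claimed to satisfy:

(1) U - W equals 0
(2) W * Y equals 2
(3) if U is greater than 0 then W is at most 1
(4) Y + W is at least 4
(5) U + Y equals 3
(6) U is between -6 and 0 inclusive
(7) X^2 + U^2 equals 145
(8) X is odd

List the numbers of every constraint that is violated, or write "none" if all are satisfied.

Violated: 4, 6, and 8.

(1) U - W = 1 - 1 = 0 — OK.
(2) W * Y = 1 * 2 = 2 — OK.
(3) U = 1 > 0, so we need W ≤ 1; W = 1 ≤ 1 — OK.
(4) Y + W = 2 + 1 = 3; 3 < 4, bound 4 not met — violated.
(5) U + Y = 1 + 2 = 3 — OK.
(6) U = 1 is outside [-6, 0] — violated.
(7) X^2 + U^2 = 12^2 + 1^2 = 144 + 1 = 145 — OK.
(8) X = 12 is even — violated.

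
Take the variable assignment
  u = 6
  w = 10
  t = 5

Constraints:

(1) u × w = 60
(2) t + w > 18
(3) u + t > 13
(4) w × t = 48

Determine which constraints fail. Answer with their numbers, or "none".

Constraints 2, 3, and 4 are violated.

(1) u × w = 6 × 10 = 60 — OK.
(2) t + w = 5 + 10 = 15; 15 ≤ 18, bound 18 not met — violated.
(3) u + t = 6 + 5 = 11; 11 ≤ 13, bound 13 not met — violated.
(4) w × t = 10 × 5 = 50, not 48 — violated.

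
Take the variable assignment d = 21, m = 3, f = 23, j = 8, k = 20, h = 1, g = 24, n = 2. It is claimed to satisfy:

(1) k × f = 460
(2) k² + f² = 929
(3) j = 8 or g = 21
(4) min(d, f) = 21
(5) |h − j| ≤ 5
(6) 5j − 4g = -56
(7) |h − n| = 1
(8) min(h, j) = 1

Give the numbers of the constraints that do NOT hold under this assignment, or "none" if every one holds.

Constraint 5 is violated.

(1) k × f = 20 × 23 = 460  ✓
(2) k² + f² = 20² + 23² = 400 + 529 = 929  ✓
(3) j = 8 = 8 (first disjunct)  ✓
(4) min(21, 23) = 21  ✓
(5) |1 − 8| = 7; 7 > 5, exceeds bound 5  ✗
(6) 5j − 4g = 5(8) − 4(24) = -56  ✓
(7) |1 − 2| = 1  ✓
(8) min(1, 8) = 1  ✓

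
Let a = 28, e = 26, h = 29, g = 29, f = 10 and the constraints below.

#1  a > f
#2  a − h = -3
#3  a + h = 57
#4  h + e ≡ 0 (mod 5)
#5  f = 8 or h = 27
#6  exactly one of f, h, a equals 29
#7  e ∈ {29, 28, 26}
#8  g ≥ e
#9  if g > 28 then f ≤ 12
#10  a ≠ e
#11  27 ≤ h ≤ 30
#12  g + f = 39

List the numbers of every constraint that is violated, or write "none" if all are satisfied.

Constraints 2, 5 do not hold.

#1 a = 28, f = 10; 28 > 10 — satisfied.
#2 a − h = 28 − 29 = -1, not -3 — violated.
#3 a + h = 28 + 29 = 57 — satisfied.
#4 h + e = 55; 55 mod 5 = 0 — satisfied.
#5 f = 10 ≠ 8 and h = 29 ≠ 27; both disjuncts false — violated.
#6 f=10, h=29, a=28; 1 of them equals 29 — satisfied.
#7 e = 26 is in {29, 28, 26} — satisfied.
#8 g = 29, e = 26; 29 ≥ 26 — satisfied.
#9 g = 29 > 28, so we need f ≤ 12; f = 10 ≤ 12 — satisfied.
#10 a = 28, e = 26; distinct — satisfied.
#11 h = 29 lies in [27, 30] — satisfied.
#12 g + f = 29 + 10 = 39 — satisfied.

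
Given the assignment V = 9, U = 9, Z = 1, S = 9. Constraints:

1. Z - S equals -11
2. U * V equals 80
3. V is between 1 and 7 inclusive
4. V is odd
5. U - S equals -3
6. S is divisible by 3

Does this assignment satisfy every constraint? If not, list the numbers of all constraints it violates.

No — constraints 1, 2, 3, 5 are not satisfied.

1. Z - S = 1 - 9 = -8, not -11  ✗
2. U * V = 9 * 9 = 81, not 80  ✗
3. V = 9 is outside [1, 7]  ✗
4. V = 9 is odd  ✓
5. U - S = 9 - 9 = 0, not -3  ✗
6. 9 / 3 = 3, so 3 divides 9  ✓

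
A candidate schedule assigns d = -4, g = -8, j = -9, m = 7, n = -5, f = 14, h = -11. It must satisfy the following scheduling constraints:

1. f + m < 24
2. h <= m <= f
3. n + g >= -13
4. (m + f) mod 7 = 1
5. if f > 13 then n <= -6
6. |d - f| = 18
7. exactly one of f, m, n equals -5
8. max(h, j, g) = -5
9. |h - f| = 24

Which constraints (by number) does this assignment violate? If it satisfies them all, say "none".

Violated: 4, 5, 8, 9.

1. f + m = 14 + 7 = 21; 21 < 24  true
2. values -11 <= 7 <= 14  true
3. n + g = -5 + (-8) = -13; -13 ≥ -13  true
4. m + f = 21; 21 mod 7 = 0, not 1  false
5. f = 14 > 13, so we need n ≤ -6; but n = -5 > -6  false
6. |-4 - 14| = 18  true
7. f=14, m=7, n=-5; 1 of them equals -5  true
8. max(-11, -9, -8) = -8, not -5  false
9. |-11 - 14| = 25, not 24  false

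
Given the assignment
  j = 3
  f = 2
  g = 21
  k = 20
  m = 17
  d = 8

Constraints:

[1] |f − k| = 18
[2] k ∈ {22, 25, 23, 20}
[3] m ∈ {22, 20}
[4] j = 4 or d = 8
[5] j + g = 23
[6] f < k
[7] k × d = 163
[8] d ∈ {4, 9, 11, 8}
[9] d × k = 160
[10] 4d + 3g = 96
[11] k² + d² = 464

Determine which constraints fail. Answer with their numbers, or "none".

[1] |2 − 20| = 18 — holds.
[2] k = 20 is in {22, 25, 23, 20} — holds.
[3] m = 17 is not in {22, 20} — fails.
[4] j = 3 ≠ 4, but d = 8 = 8 (second disjunct) — holds.
[5] j + g = 3 + 21 = 24, not 23 — fails.
[6] f = 2, k = 20; 2 < 20 — holds.
[7] k × d = 20 × 8 = 160, not 163 — fails.
[8] d = 8 is in {4, 9, 11, 8} — holds.
[9] d × k = 8 × 20 = 160 — holds.
[10] 4d + 3g = 4(8) + 3(21) = 95, not 96 — fails.
[11] k² + d² = 20² + 8² = 400 + 64 = 464 — holds.

Constraints 3, 5, 7, and 10 do not hold.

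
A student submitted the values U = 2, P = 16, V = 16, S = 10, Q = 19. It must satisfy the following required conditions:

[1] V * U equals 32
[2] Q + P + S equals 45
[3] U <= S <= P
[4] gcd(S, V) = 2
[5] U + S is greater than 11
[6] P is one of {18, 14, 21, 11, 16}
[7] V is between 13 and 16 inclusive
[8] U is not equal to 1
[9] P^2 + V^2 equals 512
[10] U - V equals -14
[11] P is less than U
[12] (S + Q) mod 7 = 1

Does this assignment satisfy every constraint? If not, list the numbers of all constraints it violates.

The assignment fails constraint 11.

[1] V * U = 16 * 2 = 32 — holds.
[2] Q + P + S = 19 + 16 + 10 = 45 — holds.
[3] values 2 <= 10 <= 16 — holds.
[4] gcd(10, 16) = 2 — holds.
[5] U + S = 2 + 10 = 12; 12 > 11 — holds.
[6] P = 16 is in {18, 14, 21, 11, 16} — holds.
[7] V = 16 lies in [13, 16] — holds.
[8] U = 2, and 2 ≠ 1 — holds.
[9] P^2 + V^2 = 16^2 + 16^2 = 256 + 256 = 512 — holds.
[10] U - V = 2 - 16 = -14 — holds.
[11] P = 16, U = 2; 16 ≥ 2 (want <) — does not hold.
[12] S + Q = 29; 29 mod 7 = 1 — holds.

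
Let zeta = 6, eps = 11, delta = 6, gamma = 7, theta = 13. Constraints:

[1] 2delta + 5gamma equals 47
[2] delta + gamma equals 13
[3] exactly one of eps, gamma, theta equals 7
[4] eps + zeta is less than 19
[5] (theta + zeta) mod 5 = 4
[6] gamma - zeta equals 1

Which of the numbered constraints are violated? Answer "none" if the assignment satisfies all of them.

The assignment satisfies every constraint.

[1] 2delta + 5gamma = 2(6) + 5(7) = 47 — OK.
[2] delta + gamma = 6 + 7 = 13 — OK.
[3] eps=11, gamma=7, theta=13; 1 of them equals 7 — OK.
[4] eps + zeta = 11 + 6 = 17; 17 < 19 — OK.
[5] theta + zeta = 19; 19 mod 5 = 4 — OK.
[6] gamma - zeta = 7 - 6 = 1 — OK.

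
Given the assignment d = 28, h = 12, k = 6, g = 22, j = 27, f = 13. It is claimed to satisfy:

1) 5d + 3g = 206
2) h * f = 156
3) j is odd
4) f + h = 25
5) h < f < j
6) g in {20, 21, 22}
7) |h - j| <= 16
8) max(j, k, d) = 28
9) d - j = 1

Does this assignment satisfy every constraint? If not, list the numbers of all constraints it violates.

1) 5d + 3g = 5(28) + 3(22) = 206  ✔
2) h * f = 12 * 13 = 156  ✔
3) j = 27 is odd  ✔
4) f + h = 13 + 12 = 25  ✔
5) values 12 < 13 < 27  ✔
6) g = 22 is in {20, 21, 22}  ✔
7) |12 - 27| = 15; 15 ≤ 16  ✔
8) max(27, 6, 28) = 28  ✔
9) d - j = 28 - 27 = 1  ✔

All constraints are satisfied.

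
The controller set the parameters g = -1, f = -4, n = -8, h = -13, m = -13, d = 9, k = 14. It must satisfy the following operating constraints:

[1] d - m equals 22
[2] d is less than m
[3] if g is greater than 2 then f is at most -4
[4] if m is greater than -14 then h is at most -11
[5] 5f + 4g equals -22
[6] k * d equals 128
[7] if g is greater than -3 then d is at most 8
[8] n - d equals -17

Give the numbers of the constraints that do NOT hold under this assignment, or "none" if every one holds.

[1] d - m = 9 - (-13) = 22 — OK.
[2] d = 9, m = -13; 9 ≥ -13 (want <) — violated.
[3] g = -1, not > 2; antecedent false, conditional vacuously true — OK.
[4] m = -13 > -14, so we need h ≤ -11; h = -13 ≤ -11 — OK.
[5] 5f + 4g = 5(-4) + 4(-1) = -24, not -22 — violated.
[6] k * d = 14 * 9 = 126, not 128 — violated.
[7] g = -1 > -3, so we need d ≤ 8; but d = 9 > 8 — violated.
[8] n - d = -8 - 9 = -17 — OK.

Violated: 2, 5, 6, 7.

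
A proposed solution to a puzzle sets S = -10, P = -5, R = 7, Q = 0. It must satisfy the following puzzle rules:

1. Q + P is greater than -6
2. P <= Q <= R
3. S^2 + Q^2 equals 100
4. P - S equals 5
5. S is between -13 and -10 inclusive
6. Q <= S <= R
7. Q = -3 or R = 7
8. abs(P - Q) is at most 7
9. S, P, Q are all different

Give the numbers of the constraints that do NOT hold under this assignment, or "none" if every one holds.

Constraint 6 is violated.

1. Q + P = 0 + (-5) = -5; -5 > -6  ✔
2. values -5 <= 0 <= 7  ✔
3. S^2 + Q^2 = (-10)^2 + 0^2 = 100 + 0 = 100  ✔
4. P - S = -5 - (-10) = 5  ✔
5. S = -10 lies in [-13, -10]  ✔
6. values 0, -10, 7; Q = 0 is not <= S = -10  ✘
7. Q = 0 ≠ -3, but R = 7 = 7 (second disjunct)  ✔
8. abs(-5 - 0) = 5; 5 ≤ 7  ✔
9. values -10, -5, 0 are pairwise distinct  ✔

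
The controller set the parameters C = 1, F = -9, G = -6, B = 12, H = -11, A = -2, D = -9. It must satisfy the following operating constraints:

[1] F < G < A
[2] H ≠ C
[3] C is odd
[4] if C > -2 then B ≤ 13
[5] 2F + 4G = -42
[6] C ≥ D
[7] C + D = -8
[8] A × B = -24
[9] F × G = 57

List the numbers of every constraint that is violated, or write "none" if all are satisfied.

[1] values -9 < -6 < -2 — holds.
[2] H = -11, C = 1; distinct — holds.
[3] C = 1 is odd — holds.
[4] C = 1 > -2, so we need B ≤ 13; B = 12 ≤ 13 — holds.
[5] 2F + 4G = 2(-9) + 4(-6) = -42 — holds.
[6] C = 1, D = -9; 1 ≥ -9 — holds.
[7] C + D = 1 + (-9) = -8 — holds.
[8] A × B = -2 × 12 = -24 — holds.
[9] F × G = -9 × (-6) = 54, not 57 — does not hold.

Violated: 9.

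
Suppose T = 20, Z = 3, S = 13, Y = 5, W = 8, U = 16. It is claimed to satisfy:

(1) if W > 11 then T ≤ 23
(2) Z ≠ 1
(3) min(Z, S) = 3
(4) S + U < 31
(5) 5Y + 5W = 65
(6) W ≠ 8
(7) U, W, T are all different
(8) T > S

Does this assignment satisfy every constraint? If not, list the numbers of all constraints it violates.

(1) W = 8, not > 11; antecedent false, conditional vacuously true — holds.
(2) Z = 3, and 3 ≠ 1 — holds.
(3) min(3, 13) = 3 — holds.
(4) S + U = 13 + 16 = 29; 29 < 31 — holds.
(5) 5Y + 5W = 5(5) + 5(8) = 65 — holds.
(6) W = 8, but 8 is required to differ — does not hold.
(7) values 16, 8, 20 are pairwise distinct — holds.
(8) T = 20, S = 13; 20 > 13 — holds.

Violated: 6.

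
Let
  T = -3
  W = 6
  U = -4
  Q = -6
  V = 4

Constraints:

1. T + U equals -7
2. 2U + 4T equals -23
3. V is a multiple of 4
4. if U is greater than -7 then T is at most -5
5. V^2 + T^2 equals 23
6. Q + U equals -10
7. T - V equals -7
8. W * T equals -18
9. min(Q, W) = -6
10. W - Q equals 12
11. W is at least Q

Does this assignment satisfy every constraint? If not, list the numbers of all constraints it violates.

1. T + U = -3 + (-4) = -7 — satisfied.
2. 2U + 4T = 2(-4) + 4(-3) = -20, not -23 — violated.
3. 4 / 4 = 1, so 4 divides 4 — satisfied.
4. U = -4 > -7, so we need T ≤ -5; but T = -3 > -5 — violated.
5. V^2 + T^2 = 4^2 + (-3)^2 = 16 + 9 = 25, not 23 — violated.
6. Q + U = -6 + (-4) = -10 — satisfied.
7. T - V = -3 - 4 = -7 — satisfied.
8. W * T = 6 * (-3) = -18 — satisfied.
9. min(-6, 6) = -6 — satisfied.
10. W - Q = 6 - (-6) = 12 — satisfied.
11. W = 6, Q = -6; 6 ≥ -6 — satisfied.

The assignment fails constraints 2, 4, and 5.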